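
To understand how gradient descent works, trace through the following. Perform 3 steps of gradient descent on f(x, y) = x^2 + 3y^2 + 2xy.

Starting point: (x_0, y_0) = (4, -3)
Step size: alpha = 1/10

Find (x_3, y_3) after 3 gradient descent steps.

f(x,y) = x^2 + 3y^2 + 2xy
grad_x = 2x + 2y, grad_y = 6y + 2x
Step 1: grad = (2, -10), (19/5, -2)
Step 2: grad = (18/5, -22/5), (86/25, -39/25)
Step 3: grad = (94/25, -62/25), (383/125, -164/125)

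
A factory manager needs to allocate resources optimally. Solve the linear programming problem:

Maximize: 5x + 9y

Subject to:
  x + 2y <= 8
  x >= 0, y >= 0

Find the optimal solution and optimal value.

The feasible region has vertices at [(0, 0), (8, 0), (0, 4)].
Checking objective 5x + 9y at each vertex:
  (0, 0): 5*0 + 9*0 = 0
  (8, 0): 5*8 + 9*0 = 40
  (0, 4): 5*0 + 9*4 = 36
Maximum is 40 at (8, 0).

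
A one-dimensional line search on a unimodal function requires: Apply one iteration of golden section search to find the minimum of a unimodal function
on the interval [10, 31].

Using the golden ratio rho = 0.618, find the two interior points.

Golden section search on [10, 31].
Golden ratio rho = 0.618 (approx).
Interior points:
  x_1 = 10 + (1-0.618)*21 = 18.0220
  x_2 = 10 + 0.618*21 = 22.9780
Compare f(x_1) and f(x_2) to determine which subinterval to keep.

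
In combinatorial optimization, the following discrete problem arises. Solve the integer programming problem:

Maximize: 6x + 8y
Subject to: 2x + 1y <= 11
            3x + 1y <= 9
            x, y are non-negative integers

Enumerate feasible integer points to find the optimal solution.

Constraint 1: 2x + 1y <= 11
Constraint 2: 3x + 1y <= 9
Feasible x range (need y >= 0): 0 <= x <= min(11/2, 9/3) => x in {0, ..., 3}.
Enumerate feasible integer points row by row (the coefficient of y is 8 > 0, so for each x the largest feasible y gives the best value):
  x = 0: y <= min((11 - 2*0)/1, (9 - 3*0)/1) => y in {0, ..., 9}; best 6*0 + 8*9 = 72
  x = 1: y <= min((11 - 2*1)/1, (9 - 3*1)/1) => y in {0, ..., 6}; best 6*1 + 8*6 = 54
  x = 2: y <= min((11 - 2*2)/1, (9 - 3*2)/1) => y in {0, ..., 3}; best 6*2 + 8*3 = 36
  x = 3: y <= min((11 - 2*3)/1, (9 - 3*3)/1) => y in {0}; best 6*3 + 8*0 = 18
The maximum 6x + 8y = 72 is achieved at x = 0, y = 9.
Check: 2*0 + 1*9 = 9 <= 11 and 3*0 + 1*9 = 9 <= 9.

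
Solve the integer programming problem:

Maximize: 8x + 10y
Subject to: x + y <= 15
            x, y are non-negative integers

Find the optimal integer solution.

Objective: 8x + 10y, constraint: x + y <= 15
Coefficient of y is 10 > coefficient of x is 8, so allocate the entire budget to y.
Optimal: x = 0, y = 15, value = 150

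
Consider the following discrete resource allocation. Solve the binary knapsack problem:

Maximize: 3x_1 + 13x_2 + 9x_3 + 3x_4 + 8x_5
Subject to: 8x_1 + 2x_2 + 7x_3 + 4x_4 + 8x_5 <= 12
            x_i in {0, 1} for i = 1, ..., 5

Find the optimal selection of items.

Items: item 1 (v=3, w=8), item 2 (v=13, w=2), item 3 (v=9, w=7), item 4 (v=3, w=4), item 5 (v=8, w=8)
Capacity: 12
Checking all 32 subsets (w = total weight, v = total value):
  {}: w = 0, v = 0
  {1}: w = 8, v = 3
  {2}: w = 2, v = 13
  {3}: w = 7, v = 9
  {4}: w = 4, v = 3
  {5}: w = 8, v = 8
  {1, 2}: w = 10, v = 16
  {1, 3}: w = 15 > 12, infeasible
  {1, 4}: w = 12, v = 6
  {1, 5}: w = 16 > 12, infeasible
  {2, 3}: w = 9, v = 22
  {2, 4}: w = 6, v = 16
  {2, 5}: w = 10, v = 21
  {3, 4}: w = 11, v = 12
  {3, 5}: w = 15 > 12, infeasible
  {4, 5}: w = 12, v = 11
  {1, 2, 3}: w = 17 > 12, infeasible
  {1, 2, 4}: w = 14 > 12, infeasible
  {1, 2, 5}: w = 18 > 12, infeasible
  {1, 3, 4}: w = 19 > 12, infeasible
  {1, 3, 5}: w = 23 > 12, infeasible
  {1, 4, 5}: w = 20 > 12, infeasible
  {2, 3, 4}: w = 13 > 12, infeasible
  {2, 3, 5}: w = 17 > 12, infeasible
  {2, 4, 5}: w = 14 > 12, infeasible
  {3, 4, 5}: w = 19 > 12, infeasible
  {1, 2, 3, 4}: w = 21 > 12, infeasible
  {1, 2, 3, 5}: w = 25 > 12, infeasible
  {1, 2, 4, 5}: w = 22 > 12, infeasible
  {1, 3, 4, 5}: w = 27 > 12, infeasible
  {2, 3, 4, 5}: w = 21 > 12, infeasible
  {1, 2, 3, 4, 5}: w = 29 > 12, infeasible
Best feasible subset: items [2, 3]
Total weight: 9 <= 12, total value: 22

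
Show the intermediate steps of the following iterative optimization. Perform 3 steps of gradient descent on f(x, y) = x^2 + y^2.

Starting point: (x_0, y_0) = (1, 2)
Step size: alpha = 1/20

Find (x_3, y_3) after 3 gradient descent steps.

f(x,y) = x^2 + y^2
grad_x = 2x + 0y, grad_y = 2y + 0x
Step 1: grad = (2, 4), (9/10, 9/5)
Step 2: grad = (9/5, 18/5), (81/100, 81/50)
Step 3: grad = (81/50, 81/25), (729/1000, 729/500)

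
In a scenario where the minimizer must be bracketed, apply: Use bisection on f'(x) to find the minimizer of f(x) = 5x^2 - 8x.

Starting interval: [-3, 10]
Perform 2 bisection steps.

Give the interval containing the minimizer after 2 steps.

Finding critical point of f(x) = 5x^2 - 8x using bisection on f'(x) = 10x + -8.
f'(x) = 0 when x = 4/5.
Starting interval: [-3, 10]
Step 1: mid = 7/2, f'(mid) = 27, new interval = [-3, 7/2]
Step 2: mid = 1/4, f'(mid) = -11/2, new interval = [1/4, 7/2]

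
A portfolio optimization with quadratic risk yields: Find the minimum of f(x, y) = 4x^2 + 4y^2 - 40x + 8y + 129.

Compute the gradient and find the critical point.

f(x,y) = 4x^2 + 4y^2 - 40x + 8y + 129
df/dx = 8x + (-40) = 0  =>  x = 5
df/dy = 8y + (8) = 0  =>  y = -1
f(5, -1) = 4*(5)^2 + 4*(-1)^2 + -40*(5) + 8*(-1) + 129 = 25
Hessian is diagonal with entries 8, 8 > 0, so this is a minimum.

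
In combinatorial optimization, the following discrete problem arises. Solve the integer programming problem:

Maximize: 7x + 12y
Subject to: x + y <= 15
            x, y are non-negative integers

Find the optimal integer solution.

Objective: 7x + 12y, constraint: x + y <= 15
Coefficient of y is 12 > coefficient of x is 7, so allocate the entire budget to y.
Optimal: x = 0, y = 15, value = 180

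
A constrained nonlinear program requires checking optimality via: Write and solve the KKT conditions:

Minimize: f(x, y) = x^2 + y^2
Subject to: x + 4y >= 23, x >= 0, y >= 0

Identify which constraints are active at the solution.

KKT conditions for min x^2 + y^2 s.t. 1x + 4y >= 23, x >= 0, y >= 0:
Stationarity: 2x = mu*1 + mu_x, 2y = mu*4 + mu_y, with mu, mu_x, mu_y >= 0
Complementary slackness: mu*(x + 4y - 23) = 0, mu_x*x = 0, mu_y*y = 0
(0, 0) is infeasible (1*0 + 4*0 < 23), so if mu = 0 stationarity would force x = mu_x/2 >= 0, y = mu_y/2 >= 0 with mu_x*x = mu_y*y = 0, i.e. x = y = 0: contradiction. Hence mu > 0 and x + 4y = 23 is active.
Try x > 0, y > 0 (so mu_x = mu_y = 0): x = 1*mu/2, y = 4*mu/2
Substitute: 1*(1*mu/2) + 4*(4*mu/2) = 23
  mu*17/2 = 23 => mu = 46/17
x* = 23/17 > 0, y* = 92/17 > 0, consistent with mu_x = mu_y = 0.
f is convex and the constraints are linear, so this KKT point is the global minimum.
f* = 529/17
Active constraints: x + 4y >= 23 (holds with equality, mu = 46/17 > 0); x >= 0 and y >= 0 are inactive (mu_x = mu_y = 0).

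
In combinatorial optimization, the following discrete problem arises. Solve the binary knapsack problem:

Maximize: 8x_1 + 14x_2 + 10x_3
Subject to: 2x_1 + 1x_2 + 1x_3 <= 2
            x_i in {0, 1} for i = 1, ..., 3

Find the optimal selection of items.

Items: item 1 (v=8, w=2), item 2 (v=14, w=1), item 3 (v=10, w=1)
Capacity: 2
Checking all 8 subsets (w = total weight, v = total value):
  {}: w = 0, v = 0
  {1}: w = 2, v = 8
  {2}: w = 1, v = 14
  {3}: w = 1, v = 10
  {1, 2}: w = 3 > 2, infeasible
  {1, 3}: w = 3 > 2, infeasible
  {2, 3}: w = 2, v = 24
  {1, 2, 3}: w = 4 > 2, infeasible
Best feasible subset: items [2, 3]
Total weight: 2 <= 2, total value: 24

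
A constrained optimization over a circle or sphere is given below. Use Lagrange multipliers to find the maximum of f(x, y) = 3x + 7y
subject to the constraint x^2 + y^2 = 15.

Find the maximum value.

Set up Lagrange conditions: grad f = lambda * grad g
  3 = 2*lambda*x
  7 = 2*lambda*y
From these: x/y = 3/7, so x = 3t, y = 7t for some t.
Substitute into constraint: (3t)^2 + (7t)^2 = 15
  t^2 * 58 = 15
  t = sqrt(15/58)
Maximum = 3*x + 7*y = (3^2 + 7^2)*t = 58 * sqrt(15/58) = sqrt(870)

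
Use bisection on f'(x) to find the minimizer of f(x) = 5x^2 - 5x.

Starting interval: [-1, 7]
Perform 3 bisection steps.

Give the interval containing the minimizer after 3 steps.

Finding critical point of f(x) = 5x^2 - 5x using bisection on f'(x) = 10x + -5.
f'(x) = 0 when x = 1/2.
Starting interval: [-1, 7]
Step 1: mid = 3, f'(mid) = 25, new interval = [-1, 3]
Step 2: mid = 1, f'(mid) = 5, new interval = [-1, 1]
Step 3: mid = 0, f'(mid) = -5, new interval = [0, 1]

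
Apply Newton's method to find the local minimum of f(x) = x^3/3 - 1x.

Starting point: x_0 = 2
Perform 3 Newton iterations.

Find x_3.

f(x) = x^3/3 - 1x
f'(x) = x^2 - 1, f''(x) = 2x
Newton update: x_{n+1} = x_n - (x_n^2 - 1)/(2*x_n)
Step 1: x_0 = 2, f'=3, f''=4, x_1 = 5/4
Step 2: x_1 = 5/4, f'=9/16, f''=5/2, x_2 = 41/40
Step 3: x_2 = 41/40, f'=81/1600, f''=41/20, x_3 = 3281/3280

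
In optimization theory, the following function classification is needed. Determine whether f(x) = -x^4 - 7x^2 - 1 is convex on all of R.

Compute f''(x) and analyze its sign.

f(x) = -x^4 - 7x^2 - 1
f'(x) = -4x^3 + -14x
f''(x) = -12x^2 + -14
f''(x) = -12x^2 + -14 <= -14 < 0 for all x
Therefore, f is concave on R.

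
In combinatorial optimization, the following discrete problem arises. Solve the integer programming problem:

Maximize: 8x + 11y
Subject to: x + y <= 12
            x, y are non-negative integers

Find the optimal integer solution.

Objective: 8x + 11y, constraint: x + y <= 12
Coefficient of y is 11 > coefficient of x is 8, so allocate the entire budget to y.
Optimal: x = 0, y = 12, value = 132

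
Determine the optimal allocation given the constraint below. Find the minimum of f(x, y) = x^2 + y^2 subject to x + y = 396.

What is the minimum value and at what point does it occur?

Substitute y = 396 - x into f(x,y) = x^2 + y^2:
g(x) = x^2 + (396 - x)^2 = 2x^2 - 792x + 156816
g'(x) = 4x - 792 = 0  =>  x = 198
y = 396 - 198 = 198
Minimum value = 198^2 + 198^2 = 78408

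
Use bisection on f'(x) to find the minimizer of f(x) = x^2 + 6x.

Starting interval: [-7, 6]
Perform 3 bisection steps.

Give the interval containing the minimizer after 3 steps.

Finding critical point of f(x) = x^2 + 6x using bisection on f'(x) = 2x + 6.
f'(x) = 0 when x = -3.
Starting interval: [-7, 6]
Step 1: mid = -1/2, f'(mid) = 5, new interval = [-7, -1/2]
Step 2: mid = -15/4, f'(mid) = -3/2, new interval = [-15/4, -1/2]
Step 3: mid = -17/8, f'(mid) = 7/4, new interval = [-15/4, -17/8]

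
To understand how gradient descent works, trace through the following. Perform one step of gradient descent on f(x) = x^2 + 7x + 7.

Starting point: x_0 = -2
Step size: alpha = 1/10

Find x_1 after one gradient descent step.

f(x) = x^2 + 7x + 7
f'(x) = 2x + 7
f'(-2) = 2*-2 + (7) = 3
x_1 = x_0 - alpha * f'(x_0) = -2 - 1/10 * 3 = -23/10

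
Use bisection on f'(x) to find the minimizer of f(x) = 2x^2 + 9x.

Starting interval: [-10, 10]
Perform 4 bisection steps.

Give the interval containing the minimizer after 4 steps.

Finding critical point of f(x) = 2x^2 + 9x using bisection on f'(x) = 4x + 9.
f'(x) = 0 when x = -9/4.
Starting interval: [-10, 10]
Step 1: mid = 0, f'(mid) = 9, new interval = [-10, 0]
Step 2: mid = -5, f'(mid) = -11, new interval = [-5, 0]
Step 3: mid = -5/2, f'(mid) = -1, new interval = [-5/2, 0]
Step 4: mid = -5/4, f'(mid) = 4, new interval = [-5/2, -5/4]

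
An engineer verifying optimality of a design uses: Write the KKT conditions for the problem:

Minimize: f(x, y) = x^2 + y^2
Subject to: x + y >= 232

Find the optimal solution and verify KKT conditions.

KKT conditions for min x^2 + y^2 s.t. x + y >= 232:
Stationarity: 2x = mu, 2y = mu
So x = y = mu/2.
Complementary slackness: mu*(x + y - 232) = 0
Primal feasibility: x + y >= 232; dual feasibility: mu >= 0
If mu = 0 then x = y = 0, but 0 + 0 < 232 is infeasible, so the constraint is active.
Constraint active: x + y = 2*(mu/2) = 232 => mu = 232
x = y = 116, f = 26912
Verify: stationarity 2*116 = 232 = mu; primal 116 + 116 = 232 >= 232; dual mu = 232 >= 0; complementary slackness 232*(232 - 232) = 0. All KKT conditions hold.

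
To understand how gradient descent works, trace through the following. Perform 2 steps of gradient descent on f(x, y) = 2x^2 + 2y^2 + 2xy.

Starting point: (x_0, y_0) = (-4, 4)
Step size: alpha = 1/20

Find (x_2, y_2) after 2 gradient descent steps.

f(x,y) = 2x^2 + 2y^2 + 2xy
grad_x = 4x + 2y, grad_y = 4y + 2x
Step 1: grad = (-8, 8), (-18/5, 18/5)
Step 2: grad = (-36/5, 36/5), (-81/25, 81/25)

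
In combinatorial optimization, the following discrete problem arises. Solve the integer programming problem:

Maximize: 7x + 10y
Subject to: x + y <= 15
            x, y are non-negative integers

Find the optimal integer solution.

Objective: 7x + 10y, constraint: x + y <= 15
Coefficient of y is 10 > coefficient of x is 7, so allocate the entire budget to y.
Optimal: x = 0, y = 15, value = 150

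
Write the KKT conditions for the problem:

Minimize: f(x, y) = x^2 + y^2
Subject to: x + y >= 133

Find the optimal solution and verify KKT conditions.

KKT conditions for min x^2 + y^2 s.t. x + y >= 133:
Stationarity: 2x = mu, 2y = mu
So x = y = mu/2.
Complementary slackness: mu*(x + y - 133) = 0
Primal feasibility: x + y >= 133; dual feasibility: mu >= 0
If mu = 0 then x = y = 0, but 0 + 0 < 133 is infeasible, so the constraint is active.
Constraint active: x + y = 2*(mu/2) = 133 => mu = 133
x = y = 133/2, f = 17689/2
Verify: stationarity 2*(133/2) = 133 = mu; primal 133/2 + 133/2 = 133 >= 133; dual mu = 133 >= 0; complementary slackness 133*(133 - 133) = 0. All KKT conditions hold.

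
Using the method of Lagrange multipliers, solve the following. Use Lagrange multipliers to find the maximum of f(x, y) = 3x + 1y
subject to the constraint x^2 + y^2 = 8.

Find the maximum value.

Set up Lagrange conditions: grad f = lambda * grad g
  3 = 2*lambda*x
  1 = 2*lambda*y
From these: x/y = 3/1, so x = 3t, y = 1t for some t.
Substitute into constraint: (3t)^2 + (1t)^2 = 8
  t^2 * 10 = 8
  t = sqrt(8/10)
Maximum = 3*x + 1*y = (3^2 + 1^2)*t = 10 * sqrt(8/10) = sqrt(80)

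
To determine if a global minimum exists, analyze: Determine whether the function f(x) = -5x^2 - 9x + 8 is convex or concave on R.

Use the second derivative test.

f(x) = -5x^2 - 9x + 8
f'(x) = -10x - 9
f''(x) = -10
Since f''(x) = -10 < 0 for all x, f is concave on R.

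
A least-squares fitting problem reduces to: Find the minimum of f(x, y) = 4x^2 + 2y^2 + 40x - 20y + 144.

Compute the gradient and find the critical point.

f(x,y) = 4x^2 + 2y^2 + 40x - 20y + 144
df/dx = 8x + (40) = 0  =>  x = -5
df/dy = 4y + (-20) = 0  =>  y = 5
f(-5, 5) = 4*(-5)^2 + 2*(5)^2 + 40*(-5) + -20*(5) + 144 = -6
Hessian is diagonal with entries 8, 4 > 0, so this is a minimum.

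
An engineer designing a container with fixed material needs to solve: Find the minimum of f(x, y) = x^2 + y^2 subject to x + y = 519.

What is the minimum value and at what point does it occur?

Substitute y = 519 - x into f(x,y) = x^2 + y^2:
g(x) = x^2 + (519 - x)^2 = 2x^2 - 1038x + 269361
g'(x) = 4x - 1038 = 0  =>  x = 519/2
y = 519 - 519/2 = 519/2
Minimum value = (519/2)^2 + (519/2)^2 = 269361/2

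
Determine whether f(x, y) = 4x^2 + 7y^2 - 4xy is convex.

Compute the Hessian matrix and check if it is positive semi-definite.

f(x,y) = 4x^2 + 7y^2 - 4xy
Hessian H = [[8, -4], [-4, 14]]
trace(H) = 22, det(H) = 96
Eigenvalues: (22 +/- sqrt(100)) / 2 = 16, 6
Since both eigenvalues > 0, f is convex.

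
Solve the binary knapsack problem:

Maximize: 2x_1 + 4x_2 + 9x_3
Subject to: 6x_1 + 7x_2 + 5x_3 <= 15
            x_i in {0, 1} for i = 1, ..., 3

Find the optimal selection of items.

Items: item 1 (v=2, w=6), item 2 (v=4, w=7), item 3 (v=9, w=5)
Capacity: 15
Checking all 8 subsets (w = total weight, v = total value):
  {}: w = 0, v = 0
  {1}: w = 6, v = 2
  {2}: w = 7, v = 4
  {3}: w = 5, v = 9
  {1, 2}: w = 13, v = 6
  {1, 3}: w = 11, v = 11
  {2, 3}: w = 12, v = 13
  {1, 2, 3}: w = 18 > 15, infeasible
Best feasible subset: items [2, 3]
Total weight: 12 <= 15, total value: 13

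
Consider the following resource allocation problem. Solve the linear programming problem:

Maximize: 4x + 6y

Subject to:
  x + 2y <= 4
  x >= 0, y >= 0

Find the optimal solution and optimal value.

The feasible region has vertices at [(0, 0), (4, 0), (0, 2)].
Checking objective 4x + 6y at each vertex:
  (0, 0): 4*0 + 6*0 = 0
  (4, 0): 4*4 + 6*0 = 16
  (0, 2): 4*0 + 6*2 = 12
Maximum is 16 at (4, 0).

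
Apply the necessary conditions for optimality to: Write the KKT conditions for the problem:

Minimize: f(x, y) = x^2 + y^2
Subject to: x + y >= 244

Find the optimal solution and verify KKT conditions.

KKT conditions for min x^2 + y^2 s.t. x + y >= 244:
Stationarity: 2x = mu, 2y = mu
So x = y = mu/2.
Complementary slackness: mu*(x + y - 244) = 0
Primal feasibility: x + y >= 244; dual feasibility: mu >= 0
If mu = 0 then x = y = 0, but 0 + 0 < 244 is infeasible, so the constraint is active.
Constraint active: x + y = 2*(mu/2) = 244 => mu = 244
x = y = 122, f = 29768
Verify: stationarity 2*122 = 244 = mu; primal 122 + 122 = 244 >= 244; dual mu = 244 >= 0; complementary slackness 244*(244 - 244) = 0. All KKT conditions hold.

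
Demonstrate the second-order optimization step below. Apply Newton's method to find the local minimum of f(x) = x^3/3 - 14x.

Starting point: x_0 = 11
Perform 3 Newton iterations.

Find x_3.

f(x) = x^3/3 - 14x
f'(x) = x^2 - 14, f''(x) = 2x
Newton update: x_{n+1} = x_n - (x_n^2 - 14)/(2*x_n)
Step 1: x_0 = 11, f'=107, f''=22, x_1 = 135/22
Step 2: x_1 = 135/22, f'=11449/484, f''=135/11, x_2 = 25001/5940
Step 3: x_2 = 25001/5940, f'=131079601/35283600, f''=25001/2970, x_3 = 1119020401/297011880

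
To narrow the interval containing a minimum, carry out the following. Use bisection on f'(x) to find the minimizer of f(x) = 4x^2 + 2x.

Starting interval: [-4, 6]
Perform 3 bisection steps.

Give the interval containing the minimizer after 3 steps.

Finding critical point of f(x) = 4x^2 + 2x using bisection on f'(x) = 8x + 2.
f'(x) = 0 when x = -1/4.
Starting interval: [-4, 6]
Step 1: mid = 1, f'(mid) = 10, new interval = [-4, 1]
Step 2: mid = -3/2, f'(mid) = -10, new interval = [-3/2, 1]
Step 3: mid = -1/4, f'(mid) = 0, new interval = [-1/4, -1/4]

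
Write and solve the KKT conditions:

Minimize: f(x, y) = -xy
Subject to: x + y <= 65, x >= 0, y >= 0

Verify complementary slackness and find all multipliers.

Problem: min -xy s.t. x + y <= 65 (multiplier lambda), x >= 0 (mu_x), y >= 0 (mu_y)
KKT stationarity: -y + lambda - mu_x = 0, -x + lambda - mu_y = 0, with lambda, mu_x, mu_y >= 0
Complementary slackness: lambda*(x + y - 65) = 0, mu_x*x = 0, mu_y*y = 0
If lambda = 0: y = -mu_x <= 0 and x = -mu_y <= 0 force x = y = 0 with f = 0; but x = y = 65/2 is feasible with f = -4225/4 < 0, so this is not the minimum. Hence lambda > 0 and x + y = 65.
Try x > 0, y > 0 (so mu_x = mu_y = 0): y = lambda, x = lambda => x = y = lambda
x + y = 65 => 2*lambda = 65 => lambda = 65/2
x* = y* = 65/2 > 0, consistent with mu_x = mu_y = 0.
(Any feasible point with x = 0 or y = 0 has f = 0 > -4225/4, so the minimum is not on those boundaries.)
min(-xy) = -4225/4 (i.e. max xy = 4225/4)
Multipliers: lambda = 65/2, mu_x = 0, mu_y = 0
Complementary slackness: lambda*(x + y - 65) = 65/2*(65/2 + 65/2 - 65) = 0, mu_x*x = 0*65/2 = 0, mu_y*y = 0*65/2 = 0. Satisfied.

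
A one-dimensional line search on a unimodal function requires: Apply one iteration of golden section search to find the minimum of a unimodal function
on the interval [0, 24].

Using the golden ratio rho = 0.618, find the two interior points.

Golden section search on [0, 24].
Golden ratio rho = 0.618 (approx).
Interior points:
  x_1 = 0 + (1-0.618)*24 = 9.1680
  x_2 = 0 + 0.618*24 = 14.8320
Compare f(x_1) and f(x_2) to determine which subinterval to keep.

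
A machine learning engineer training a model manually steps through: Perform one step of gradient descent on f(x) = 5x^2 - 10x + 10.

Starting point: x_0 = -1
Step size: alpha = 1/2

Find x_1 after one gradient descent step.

f(x) = 5x^2 - 10x + 10
f'(x) = 10x - 10
f'(-1) = 10*-1 + (-10) = -20
x_1 = x_0 - alpha * f'(x_0) = -1 - 1/2 * -20 = 9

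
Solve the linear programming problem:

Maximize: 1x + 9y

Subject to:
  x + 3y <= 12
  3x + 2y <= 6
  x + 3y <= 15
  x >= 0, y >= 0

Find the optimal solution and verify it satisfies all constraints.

Feasible vertices: (0, 0), (0, 3), (2, 0)
Objective 1x + 9y at each vertex:
  (0, 0): 0
  (0, 3): 27
  (2, 0): 2
Maximum is 27 at (0, 3).
Verify constraints at (x, y) = (0, 3):
  1*0 + 3*3 = 9 <= 12
  3*0 + 2*3 = 6 <= 6 (active)
  1*0 + 3*3 = 9 <= 15
  x = 0 >= 0, y = 3 >= 0. All constraints satisfied.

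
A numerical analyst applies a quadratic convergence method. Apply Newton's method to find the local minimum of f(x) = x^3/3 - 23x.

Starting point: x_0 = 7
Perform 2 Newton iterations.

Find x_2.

f(x) = x^3/3 - 23x
f'(x) = x^2 - 23, f''(x) = 2x
Newton update: x_{n+1} = x_n - (x_n^2 - 23)/(2*x_n)
Step 1: x_0 = 7, f'=26, f''=14, x_1 = 36/7
Step 2: x_1 = 36/7, f'=169/49, f''=72/7, x_2 = 2423/504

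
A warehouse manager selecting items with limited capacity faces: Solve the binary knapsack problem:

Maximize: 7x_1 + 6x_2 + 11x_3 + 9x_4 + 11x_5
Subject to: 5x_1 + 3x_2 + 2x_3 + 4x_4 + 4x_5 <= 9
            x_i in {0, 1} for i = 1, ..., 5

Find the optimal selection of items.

Items: item 1 (v=7, w=5), item 2 (v=6, w=3), item 3 (v=11, w=2), item 4 (v=9, w=4), item 5 (v=11, w=4)
Capacity: 9
Checking all 32 subsets (w = total weight, v = total value):
  {}: w = 0, v = 0
  {1}: w = 5, v = 7
  {2}: w = 3, v = 6
  {3}: w = 2, v = 11
  {4}: w = 4, v = 9
  {5}: w = 4, v = 11
  {1, 2}: w = 8, v = 13
  {1, 3}: w = 7, v = 18
  {1, 4}: w = 9, v = 16
  {1, 5}: w = 9, v = 18
  {2, 3}: w = 5, v = 17
  {2, 4}: w = 7, v = 15
  {2, 5}: w = 7, v = 17
  {3, 4}: w = 6, v = 20
  {3, 5}: w = 6, v = 22
  {4, 5}: w = 8, v = 20
  {1, 2, 3}: w = 10 > 9, infeasible
  {1, 2, 4}: w = 12 > 9, infeasible
  {1, 2, 5}: w = 12 > 9, infeasible
  {1, 3, 4}: w = 11 > 9, infeasible
  {1, 3, 5}: w = 11 > 9, infeasible
  {1, 4, 5}: w = 13 > 9, infeasible
  {2, 3, 4}: w = 9, v = 26
  {2, 3, 5}: w = 9, v = 28
  {2, 4, 5}: w = 11 > 9, infeasible
  {3, 4, 5}: w = 10 > 9, infeasible
  {1, 2, 3, 4}: w = 14 > 9, infeasible
  {1, 2, 3, 5}: w = 14 > 9, infeasible
  {1, 2, 4, 5}: w = 16 > 9, infeasible
  {1, 3, 4, 5}: w = 15 > 9, infeasible
  {2, 3, 4, 5}: w = 13 > 9, infeasible
  {1, 2, 3, 4, 5}: w = 18 > 9, infeasible
Best feasible subset: items [2, 3, 5]
Total weight: 9 <= 9, total value: 28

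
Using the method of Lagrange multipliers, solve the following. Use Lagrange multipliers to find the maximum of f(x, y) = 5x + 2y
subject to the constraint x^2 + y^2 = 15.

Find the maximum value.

Set up Lagrange conditions: grad f = lambda * grad g
  5 = 2*lambda*x
  2 = 2*lambda*y
From these: x/y = 5/2, so x = 5t, y = 2t for some t.
Substitute into constraint: (5t)^2 + (2t)^2 = 15
  t^2 * 29 = 15
  t = sqrt(15/29)
Maximum = 5*x + 2*y = (5^2 + 2^2)*t = 29 * sqrt(15/29) = sqrt(435)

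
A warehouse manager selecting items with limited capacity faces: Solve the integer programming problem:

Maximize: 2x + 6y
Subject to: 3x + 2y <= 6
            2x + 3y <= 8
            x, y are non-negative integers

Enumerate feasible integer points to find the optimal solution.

Constraint 1: 3x + 2y <= 6
Constraint 2: 2x + 3y <= 8
Feasible x range (need y >= 0): 0 <= x <= min(6/3, 8/2) => x in {0, ..., 2}.
Enumerate feasible integer points row by row (the coefficient of y is 6 > 0, so for each x the largest feasible y gives the best value):
  x = 0: y <= min((6 - 3*0)/2, (8 - 2*0)/3) => y in {0, ..., 2}; best 2*0 + 6*2 = 12
  x = 1: y <= min((6 - 3*1)/2, (8 - 2*1)/3) => y in {0, ..., 1}; best 2*1 + 6*1 = 8
  x = 2: y <= min((6 - 3*2)/2, (8 - 2*2)/3) => y in {0}; best 2*2 + 6*0 = 4
The maximum 2x + 6y = 12 is achieved at x = 0, y = 2.
Check: 3*0 + 2*2 = 4 <= 6 and 2*0 + 3*2 = 6 <= 8.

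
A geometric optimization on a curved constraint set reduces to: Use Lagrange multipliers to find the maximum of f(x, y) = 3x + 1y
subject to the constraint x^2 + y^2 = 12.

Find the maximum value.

Set up Lagrange conditions: grad f = lambda * grad g
  3 = 2*lambda*x
  1 = 2*lambda*y
From these: x/y = 3/1, so x = 3t, y = 1t for some t.
Substitute into constraint: (3t)^2 + (1t)^2 = 12
  t^2 * 10 = 12
  t = sqrt(12/10)
Maximum = 3*x + 1*y = (3^2 + 1^2)*t = 10 * sqrt(12/10) = sqrt(120)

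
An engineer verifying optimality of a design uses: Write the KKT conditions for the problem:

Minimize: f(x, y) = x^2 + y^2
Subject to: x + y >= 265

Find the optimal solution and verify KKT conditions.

KKT conditions for min x^2 + y^2 s.t. x + y >= 265:
Stationarity: 2x = mu, 2y = mu
So x = y = mu/2.
Complementary slackness: mu*(x + y - 265) = 0
Primal feasibility: x + y >= 265; dual feasibility: mu >= 0
If mu = 0 then x = y = 0, but 0 + 0 < 265 is infeasible, so the constraint is active.
Constraint active: x + y = 2*(mu/2) = 265 => mu = 265
x = y = 265/2, f = 70225/2
Verify: stationarity 2*(265/2) = 265 = mu; primal 265/2 + 265/2 = 265 >= 265; dual mu = 265 >= 0; complementary slackness 265*(265 - 265) = 0. All KKT conditions hold.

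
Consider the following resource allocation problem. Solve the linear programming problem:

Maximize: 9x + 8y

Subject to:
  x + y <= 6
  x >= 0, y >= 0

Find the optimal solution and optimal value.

The feasible region has vertices at [(0, 0), (6, 0), (0, 6)].
Checking objective 9x + 8y at each vertex:
  (0, 0): 9*0 + 8*0 = 0
  (6, 0): 9*6 + 8*0 = 54
  (0, 6): 9*0 + 8*6 = 48
Maximum is 54 at (6, 0).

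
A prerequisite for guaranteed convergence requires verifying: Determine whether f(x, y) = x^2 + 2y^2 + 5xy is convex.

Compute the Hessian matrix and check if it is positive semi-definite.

f(x,y) = x^2 + 2y^2 + 5xy
Hessian H = [[2, 5], [5, 4]]
trace(H) = 6, det(H) = -17
Eigenvalues: (6 +/- sqrt(104)) / 2 = 8.099, -2.099
Since not both eigenvalues positive, f is neither convex nor concave.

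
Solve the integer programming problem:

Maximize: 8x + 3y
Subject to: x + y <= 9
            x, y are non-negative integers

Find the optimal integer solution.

Objective: 8x + 3y, constraint: x + y <= 9
Coefficient of x is 8 >= coefficient of y is 3, so allocate the entire budget to x.
Optimal: x = 9, y = 0, value = 72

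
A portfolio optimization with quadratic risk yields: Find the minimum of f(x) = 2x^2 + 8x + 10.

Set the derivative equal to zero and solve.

f(x) = 2x^2 + 8x + 10
f'(x) = 4x + (8) = 0
x = -8/4 = -2
f(-2) = 2
Since f''(x) = 4 > 0, this is a minimum.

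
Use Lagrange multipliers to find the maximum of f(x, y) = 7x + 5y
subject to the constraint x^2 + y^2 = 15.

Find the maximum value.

Set up Lagrange conditions: grad f = lambda * grad g
  7 = 2*lambda*x
  5 = 2*lambda*y
From these: x/y = 7/5, so x = 7t, y = 5t for some t.
Substitute into constraint: (7t)^2 + (5t)^2 = 15
  t^2 * 74 = 15
  t = sqrt(15/74)
Maximum = 7*x + 5*y = (7^2 + 5^2)*t = 74 * sqrt(15/74) = sqrt(1110)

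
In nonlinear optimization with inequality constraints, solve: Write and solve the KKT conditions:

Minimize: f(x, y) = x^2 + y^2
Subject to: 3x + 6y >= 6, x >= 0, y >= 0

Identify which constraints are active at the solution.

KKT conditions for min x^2 + y^2 s.t. 3x + 6y >= 6, x >= 0, y >= 0:
Stationarity: 2x = mu*3 + mu_x, 2y = mu*6 + mu_y, with mu, mu_x, mu_y >= 0
Complementary slackness: mu*(3x + 6y - 6) = 0, mu_x*x = 0, mu_y*y = 0
(0, 0) is infeasible (3*0 + 6*0 < 6), so if mu = 0 stationarity would force x = mu_x/2 >= 0, y = mu_y/2 >= 0 with mu_x*x = mu_y*y = 0, i.e. x = y = 0: contradiction. Hence mu > 0 and 3x + 6y = 6 is active.
Try x > 0, y > 0 (so mu_x = mu_y = 0): x = 3*mu/2, y = 6*mu/2
Substitute: 3*(3*mu/2) + 6*(6*mu/2) = 6
  mu*45/2 = 6 => mu = 4/15
x* = 2/5 > 0, y* = 4/5 > 0, consistent with mu_x = mu_y = 0.
f is convex and the constraints are linear, so this KKT point is the global minimum.
f* = 4/5
Active constraints: 3x + 6y >= 6 (holds with equality, mu = 4/15 > 0); x >= 0 and y >= 0 are inactive (mu_x = mu_y = 0).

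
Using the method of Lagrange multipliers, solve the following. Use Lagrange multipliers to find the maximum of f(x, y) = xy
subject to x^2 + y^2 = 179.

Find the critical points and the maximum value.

Lagrange conditions: y = 2*lambda*x and x = 2*lambda*y
If x = 0 then y = 0, violating the constraint, so x, y != 0.
Dividing: y/x = x/y => x^2 = y^2 => y = x or y = -x
Constraint: 2x^2 = 179 => x^2 = 179/2 => x = +/-sqrt(179/2)
Critical points: (sqrt(179/2), sqrt(179/2)), (-sqrt(179/2), -sqrt(179/2)), (sqrt(179/2), -sqrt(179/2)), (-sqrt(179/2), sqrt(179/2))
  y = x:  xy = x^2 = 179/2  at (sqrt(179/2), sqrt(179/2)) and (-sqrt(179/2), -sqrt(179/2))
  y = -x: xy = -x^2 = -179/2 at (sqrt(179/2), -sqrt(179/2)) and (-sqrt(179/2), sqrt(179/2))
Maximum xy = 179/2 at (sqrt(179/2), sqrt(179/2)) and (-sqrt(179/2), -sqrt(179/2))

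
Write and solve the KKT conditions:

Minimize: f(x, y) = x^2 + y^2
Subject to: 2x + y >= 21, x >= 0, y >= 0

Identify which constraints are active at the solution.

KKT conditions for min x^2 + y^2 s.t. 2x + 1y >= 21, x >= 0, y >= 0:
Stationarity: 2x = mu*2 + mu_x, 2y = mu*1 + mu_y, with mu, mu_x, mu_y >= 0
Complementary slackness: mu*(2x + y - 21) = 0, mu_x*x = 0, mu_y*y = 0
(0, 0) is infeasible (2*0 + 1*0 < 21), so if mu = 0 stationarity would force x = mu_x/2 >= 0, y = mu_y/2 >= 0 with mu_x*x = mu_y*y = 0, i.e. x = y = 0: contradiction. Hence mu > 0 and 2x + y = 21 is active.
Try x > 0, y > 0 (so mu_x = mu_y = 0): x = 2*mu/2, y = 1*mu/2
Substitute: 2*(2*mu/2) + 1*(1*mu/2) = 21
  mu*5/2 = 21 => mu = 42/5
x* = 42/5 > 0, y* = 21/5 > 0, consistent with mu_x = mu_y = 0.
f is convex and the constraints are linear, so this KKT point is the global minimum.
f* = 441/5
Active constraints: 2x + y >= 21 (holds with equality, mu = 42/5 > 0); x >= 0 and y >= 0 are inactive (mu_x = mu_y = 0).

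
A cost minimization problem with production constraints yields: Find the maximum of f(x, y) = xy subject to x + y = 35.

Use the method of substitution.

Substitute y = 35 - x into f(x,y) = xy:
g(x) = x(35 - x) = 35x - x^2
g'(x) = 35 - 2x = 0  =>  x = 35/2
y = 35 - 35/2 = 35/2
Maximum value = (35/2) * (35/2) = 1225/4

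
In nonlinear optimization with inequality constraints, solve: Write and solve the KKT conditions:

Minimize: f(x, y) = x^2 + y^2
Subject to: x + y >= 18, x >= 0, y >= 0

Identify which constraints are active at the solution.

KKT conditions for min x^2 + y^2 s.t. 1x + 1y >= 18, x >= 0, y >= 0:
Stationarity: 2x = mu*1 + mu_x, 2y = mu*1 + mu_y, with mu, mu_x, mu_y >= 0
Complementary slackness: mu*(x + y - 18) = 0, mu_x*x = 0, mu_y*y = 0
(0, 0) is infeasible (1*0 + 1*0 < 18), so if mu = 0 stationarity would force x = mu_x/2 >= 0, y = mu_y/2 >= 0 with mu_x*x = mu_y*y = 0, i.e. x = y = 0: contradiction. Hence mu > 0 and x + y = 18 is active.
Try x > 0, y > 0 (so mu_x = mu_y = 0): x = 1*mu/2, y = 1*mu/2
Substitute: 1*(1*mu/2) + 1*(1*mu/2) = 18
  mu*2/2 = 18 => mu = 18
x* = 9 > 0, y* = 9 > 0, consistent with mu_x = mu_y = 0.
f is convex and the constraints are linear, so this KKT point is the global minimum.
f* = 162
Active constraints: x + y >= 18 (holds with equality, mu = 18 > 0); x >= 0 and y >= 0 are inactive (mu_x = mu_y = 0).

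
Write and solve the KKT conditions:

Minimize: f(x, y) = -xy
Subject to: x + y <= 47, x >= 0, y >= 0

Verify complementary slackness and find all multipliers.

Problem: min -xy s.t. x + y <= 47 (multiplier lambda), x >= 0 (mu_x), y >= 0 (mu_y)
KKT stationarity: -y + lambda - mu_x = 0, -x + lambda - mu_y = 0, with lambda, mu_x, mu_y >= 0
Complementary slackness: lambda*(x + y - 47) = 0, mu_x*x = 0, mu_y*y = 0
If lambda = 0: y = -mu_x <= 0 and x = -mu_y <= 0 force x = y = 0 with f = 0; but x = y = 47/2 is feasible with f = -2209/4 < 0, so this is not the minimum. Hence lambda > 0 and x + y = 47.
Try x > 0, y > 0 (so mu_x = mu_y = 0): y = lambda, x = lambda => x = y = lambda
x + y = 47 => 2*lambda = 47 => lambda = 47/2
x* = y* = 47/2 > 0, consistent with mu_x = mu_y = 0.
(Any feasible point with x = 0 or y = 0 has f = 0 > -2209/4, so the minimum is not on those boundaries.)
min(-xy) = -2209/4 (i.e. max xy = 2209/4)
Multipliers: lambda = 47/2, mu_x = 0, mu_y = 0
Complementary slackness: lambda*(x + y - 47) = 47/2*(47/2 + 47/2 - 47) = 0, mu_x*x = 0*47/2 = 0, mu_y*y = 0*47/2 = 0. Satisfied.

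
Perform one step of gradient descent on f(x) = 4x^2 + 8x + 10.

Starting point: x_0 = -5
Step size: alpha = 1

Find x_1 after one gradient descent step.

f(x) = 4x^2 + 8x + 10
f'(x) = 8x + 8
f'(-5) = 8*-5 + (8) = -32
x_1 = x_0 - alpha * f'(x_0) = -5 - 1 * -32 = 27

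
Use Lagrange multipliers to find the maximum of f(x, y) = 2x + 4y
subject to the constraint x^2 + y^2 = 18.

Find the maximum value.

Set up Lagrange conditions: grad f = lambda * grad g
  2 = 2*lambda*x
  4 = 2*lambda*y
From these: x/y = 2/4, so x = 2t, y = 4t for some t.
Substitute into constraint: (2t)^2 + (4t)^2 = 18
  t^2 * 20 = 18
  t = sqrt(18/20)
Maximum = 2*x + 4*y = (2^2 + 4^2)*t = 20 * sqrt(18/20) = sqrt(360)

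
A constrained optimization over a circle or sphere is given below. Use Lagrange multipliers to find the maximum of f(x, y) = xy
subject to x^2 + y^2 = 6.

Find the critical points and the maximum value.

Lagrange conditions: y = 2*lambda*x and x = 2*lambda*y
If x = 0 then y = 0, violating the constraint, so x, y != 0.
Dividing: y/x = x/y => x^2 = y^2 => y = x or y = -x
Constraint: 2x^2 = 6 => x^2 = 3 => x = +/-sqrt(3)
Critical points: (sqrt(3), sqrt(3)), (-sqrt(3), -sqrt(3)), (sqrt(3), -sqrt(3)), (-sqrt(3), sqrt(3))
  y = x:  xy = x^2 = 3  at (sqrt(3), sqrt(3)) and (-sqrt(3), -sqrt(3))
  y = -x: xy = -x^2 = -3 at (sqrt(3), -sqrt(3)) and (-sqrt(3), sqrt(3))
Maximum xy = 3 at (sqrt(3), sqrt(3)) and (-sqrt(3), -sqrt(3))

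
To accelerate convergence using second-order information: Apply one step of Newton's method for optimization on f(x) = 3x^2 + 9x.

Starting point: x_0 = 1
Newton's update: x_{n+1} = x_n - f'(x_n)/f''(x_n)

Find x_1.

f(x) = 3x^2 + 9x
f'(x) = 6x + (9), f''(x) = 6
Newton step: x_1 = x_0 - f'(x_0)/f''(x_0)
f'(1) = 15
x_1 = 1 - 15/6 = -3/2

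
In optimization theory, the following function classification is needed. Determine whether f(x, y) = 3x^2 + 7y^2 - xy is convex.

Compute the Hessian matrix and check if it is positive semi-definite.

f(x,y) = 3x^2 + 7y^2 - xy
Hessian H = [[6, -1], [-1, 14]]
trace(H) = 20, det(H) = 83
Eigenvalues: (20 +/- sqrt(68)) / 2 = 14.12, 5.877
Since both eigenvalues > 0, f is convex.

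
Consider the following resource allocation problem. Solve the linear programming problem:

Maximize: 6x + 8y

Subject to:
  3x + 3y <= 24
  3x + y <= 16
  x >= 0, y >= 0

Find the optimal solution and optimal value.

Feasible vertices: (0, 0), (0, 8), (4, 4), (16/3, 0)
Objective 6x + 8y at each:
  (0, 0): 0
  (0, 8): 64
  (4, 4): 56
  (16/3, 0): 32
Maximum is 64 at (0, 8).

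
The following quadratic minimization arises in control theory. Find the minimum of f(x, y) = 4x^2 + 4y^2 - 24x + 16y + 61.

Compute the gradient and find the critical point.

f(x,y) = 4x^2 + 4y^2 - 24x + 16y + 61
df/dx = 8x + (-24) = 0  =>  x = 3
df/dy = 8y + (16) = 0  =>  y = -2
f(3, -2) = 4*(3)^2 + 4*(-2)^2 + -24*(3) + 16*(-2) + 61 = 9
Hessian is diagonal with entries 8, 8 > 0, so this is a minimum.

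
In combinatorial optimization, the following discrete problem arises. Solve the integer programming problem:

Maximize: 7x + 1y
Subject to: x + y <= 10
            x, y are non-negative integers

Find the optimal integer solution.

Objective: 7x + 1y, constraint: x + y <= 10
Coefficient of x is 7 >= coefficient of y is 1, so allocate the entire budget to x.
Optimal: x = 10, y = 0, value = 70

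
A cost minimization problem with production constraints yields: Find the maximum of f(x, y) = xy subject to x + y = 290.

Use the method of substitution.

Substitute y = 290 - x into f(x,y) = xy:
g(x) = x(290 - x) = 290x - x^2
g'(x) = 290 - 2x = 0  =>  x = 145
y = 290 - 145 = 145
Maximum value = 145 * 145 = 21025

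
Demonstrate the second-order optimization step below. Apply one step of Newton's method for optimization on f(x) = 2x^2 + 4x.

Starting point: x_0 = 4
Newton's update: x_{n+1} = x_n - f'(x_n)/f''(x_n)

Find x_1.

f(x) = 2x^2 + 4x
f'(x) = 4x + (4), f''(x) = 4
Newton step: x_1 = x_0 - f'(x_0)/f''(x_0)
f'(4) = 20
x_1 = 4 - 20/4 = -1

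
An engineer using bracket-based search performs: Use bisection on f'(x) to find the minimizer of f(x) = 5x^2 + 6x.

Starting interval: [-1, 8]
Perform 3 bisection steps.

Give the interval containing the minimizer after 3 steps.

Finding critical point of f(x) = 5x^2 + 6x using bisection on f'(x) = 10x + 6.
f'(x) = 0 when x = -3/5.
Starting interval: [-1, 8]
Step 1: mid = 7/2, f'(mid) = 41, new interval = [-1, 7/2]
Step 2: mid = 5/4, f'(mid) = 37/2, new interval = [-1, 5/4]
Step 3: mid = 1/8, f'(mid) = 29/4, new interval = [-1, 1/8]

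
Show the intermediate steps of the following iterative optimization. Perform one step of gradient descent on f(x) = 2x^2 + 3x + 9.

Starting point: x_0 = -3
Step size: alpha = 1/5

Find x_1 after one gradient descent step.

f(x) = 2x^2 + 3x + 9
f'(x) = 4x + 3
f'(-3) = 4*-3 + (3) = -9
x_1 = x_0 - alpha * f'(x_0) = -3 - 1/5 * -9 = -6/5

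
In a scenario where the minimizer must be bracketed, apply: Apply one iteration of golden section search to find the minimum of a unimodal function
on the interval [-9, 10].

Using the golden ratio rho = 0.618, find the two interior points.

Golden section search on [-9, 10].
Golden ratio rho = 0.618 (approx).
Interior points:
  x_1 = -9 + (1-0.618)*19 = -1.7420
  x_2 = -9 + 0.618*19 = 2.7420
Compare f(x_1) and f(x_2) to determine which subinterval to keep.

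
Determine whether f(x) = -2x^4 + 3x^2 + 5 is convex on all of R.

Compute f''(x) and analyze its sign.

f(x) = -2x^4 + 3x^2 + 5
f'(x) = -8x^3 + 6x
f''(x) = -24x^2 + 6
f''(x) = -24x^2 + 6 -> -inf as |x| -> inf
Therefore, f is not globally convex on R.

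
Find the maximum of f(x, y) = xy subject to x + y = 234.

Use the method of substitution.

Substitute y = 234 - x into f(x,y) = xy:
g(x) = x(234 - x) = 234x - x^2
g'(x) = 234 - 2x = 0  =>  x = 117
y = 234 - 117 = 117
Maximum value = 117 * 117 = 13689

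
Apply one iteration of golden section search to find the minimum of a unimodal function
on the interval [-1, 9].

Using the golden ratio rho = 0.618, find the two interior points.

Golden section search on [-1, 9].
Golden ratio rho = 0.618 (approx).
Interior points:
  x_1 = -1 + (1-0.618)*10 = 2.8200
  x_2 = -1 + 0.618*10 = 5.1800
Compare f(x_1) and f(x_2) to determine which subinterval to keep.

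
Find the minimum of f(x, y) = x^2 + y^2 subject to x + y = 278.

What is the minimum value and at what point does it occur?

Substitute y = 278 - x into f(x,y) = x^2 + y^2:
g(x) = x^2 + (278 - x)^2 = 2x^2 - 556x + 77284
g'(x) = 4x - 556 = 0  =>  x = 139
y = 278 - 139 = 139
Minimum value = 139^2 + 139^2 = 38642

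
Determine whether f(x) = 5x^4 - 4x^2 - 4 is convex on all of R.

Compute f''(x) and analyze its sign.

f(x) = 5x^4 - 4x^2 - 4
f'(x) = 20x^3 + -8x
f''(x) = 60x^2 + -8
f''(0) = -8 < 0, so not convex near x = 0
Therefore, f is not globally convex on R.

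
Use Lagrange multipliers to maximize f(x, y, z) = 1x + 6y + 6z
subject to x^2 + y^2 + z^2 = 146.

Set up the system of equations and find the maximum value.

Lagrange conditions: 1 = 2*lambda*x, 6 = 2*lambda*y, 6 = 2*lambda*z
So x:1 = y:6 = z:6, i.e. x = 1t, y = 6t, z = 6t
Constraint: t^2*(1^2 + 6^2 + 6^2) = 146
  t^2 * 73 = 146  =>  t = sqrt(2)
Maximum = 1*1t + 6*6t + 6*6t = 73*sqrt(2) = sqrt(10658)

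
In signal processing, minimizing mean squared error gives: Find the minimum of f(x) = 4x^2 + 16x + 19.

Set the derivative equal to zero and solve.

f(x) = 4x^2 + 16x + 19
f'(x) = 8x + (16) = 0
x = -16/8 = -2
f(-2) = 3
Since f''(x) = 8 > 0, this is a minimum.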